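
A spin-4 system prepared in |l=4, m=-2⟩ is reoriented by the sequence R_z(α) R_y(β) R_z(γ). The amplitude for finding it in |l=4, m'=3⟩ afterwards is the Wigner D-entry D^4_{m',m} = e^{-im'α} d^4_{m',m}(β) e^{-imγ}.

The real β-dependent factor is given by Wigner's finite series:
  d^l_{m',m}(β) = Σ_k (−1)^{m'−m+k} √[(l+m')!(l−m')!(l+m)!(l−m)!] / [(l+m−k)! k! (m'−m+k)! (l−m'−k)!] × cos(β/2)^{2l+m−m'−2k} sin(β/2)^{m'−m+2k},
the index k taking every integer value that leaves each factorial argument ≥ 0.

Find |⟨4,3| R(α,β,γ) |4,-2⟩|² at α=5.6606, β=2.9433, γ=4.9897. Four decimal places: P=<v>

P=0.1205

Split into d^4_{3,-2}(β=2.9433) × two z-phases.
Half-angle: c=0.098984, s=0.995089. N=√(5040·1·2·720)=2693.993318
The bounds max(0,m−m')=0 and min(l+m,l−m')=1 give 2 terms
  k=0: (−1)^5·2693.9933/(240)·0.0990^3·0.9951^5 = -0.010622
  k=1: (−1)^6·2693.9933/(720)·0.0990^1·0.9951^7 = +0.357818
d^4_{3,-2}(2.9433) = -0.010622 +0.357818 = +0.347197
|D^4_{3,-2}|² = |d^4_{3,-2}(β)|² = (+0.347197)² = 0.120546 (the z-rotation phases have unit modulus)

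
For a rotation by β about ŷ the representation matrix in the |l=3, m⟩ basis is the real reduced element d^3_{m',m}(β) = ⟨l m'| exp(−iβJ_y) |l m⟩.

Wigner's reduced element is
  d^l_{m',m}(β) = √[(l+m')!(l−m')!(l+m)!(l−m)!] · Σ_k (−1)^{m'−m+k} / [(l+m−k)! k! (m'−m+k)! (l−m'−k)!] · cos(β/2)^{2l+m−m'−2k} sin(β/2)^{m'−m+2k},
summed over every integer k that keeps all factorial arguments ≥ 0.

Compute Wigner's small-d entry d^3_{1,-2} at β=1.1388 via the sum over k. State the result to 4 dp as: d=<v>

d=-0.4708

d^3_{1,-2}(β=1.1388) via Wigner's sum:
c=cos(1.1388/2)=0.842225, s=sin(1.1388/2)=0.539127; N=√[24·2·1·120]=75.894664
k: max(0,(-2)−(1))=0 … min(3+(-2),3−(1))=1
  k=0: (−1)^3·75.8947/(12)·0.8422^3·0.5391^3 = -0.592088
  k=1: (−1)^4·75.8947/(24)·0.8422^1·0.5391^5 = +0.121306
d^3_{1,-2}(1.1388) = -0.592088 +0.121306 = -0.470782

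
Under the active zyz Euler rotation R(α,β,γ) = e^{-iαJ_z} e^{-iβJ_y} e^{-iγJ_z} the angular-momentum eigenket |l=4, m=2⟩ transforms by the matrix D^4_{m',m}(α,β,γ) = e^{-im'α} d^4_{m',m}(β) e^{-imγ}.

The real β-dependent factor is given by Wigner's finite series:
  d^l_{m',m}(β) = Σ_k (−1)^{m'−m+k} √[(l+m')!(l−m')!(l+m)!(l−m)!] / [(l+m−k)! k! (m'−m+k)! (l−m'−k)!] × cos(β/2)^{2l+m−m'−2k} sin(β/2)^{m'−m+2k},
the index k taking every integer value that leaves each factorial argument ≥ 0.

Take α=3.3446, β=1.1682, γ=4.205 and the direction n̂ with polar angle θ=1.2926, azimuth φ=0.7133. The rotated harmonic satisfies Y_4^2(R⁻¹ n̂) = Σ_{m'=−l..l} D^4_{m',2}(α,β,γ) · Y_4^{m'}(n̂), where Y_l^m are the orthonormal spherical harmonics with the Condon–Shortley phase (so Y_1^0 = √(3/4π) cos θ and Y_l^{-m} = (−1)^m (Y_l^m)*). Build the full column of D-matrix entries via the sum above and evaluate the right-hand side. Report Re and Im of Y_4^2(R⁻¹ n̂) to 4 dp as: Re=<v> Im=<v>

Re=0.2809 Im=-0.2712

Need the full column D^4_{m',2} for m'=−4..4 at α=3.3446, β=1.1682, γ=4.205.
cos(β/2)=0.834209, sin(β/2)=0.551449
d^4_{-4,2}: single k=6 term ⇒ +0.103552;  D = +0.026222-0.100177i
d^4_{-3,2}: k∈[5..6] ⇒ +0.332304 -0.048403 = +0.283901;  D = -0.015041+0.283502i
d^4_{-2,2}: k∈[4..6] ⇒ +0.671755 -0.234835 +0.008551 = +0.445472;  D = -0.066572-0.440470i
d^4_{-1,2}: k∈[3..5] ⇒ +0.958086 -0.627995 +0.054884 = +0.384974;  D = +0.133095+0.361235i
d^4_{0,2}: k∈[2..4] ⇒ +0.972255 -1.132947 +0.185653 = +0.024960;  D = -0.013174-0.021200i
d^4_{1,2}: k∈[1..3] ⇒ +0.657756 -1.437128 +0.418664 = -0.360709;  D = -0.248245-0.261697i
d^4_{2,2}: k∈[0..2] ⇒ +0.234530 -1.229816 +0.671755 = -0.323531;  D = +0.265410+0.185012i
d^4_{3,2}: k∈[0..1] ⇒ -0.580086 +0.760457 = +0.180371;  D = +0.165726+0.071195i
d^4_{4,2}: single k=0 term ⇒ +0.542298;  D = -0.531190-0.109198i
Y_4^{m'}(θ=1.2926,φ=0.7133) and Σ D·Y over m':
  (+0.0262-0.1002i)·(-0.3627-0.1076i)  (-0.0150+0.2835i)·(-0.1647-0.2574i)  (-0.0666-0.4405i)·(-0.0210+0.1445i)  (+0.1331+0.3612i)·(-0.2335+0.2021i)  (-0.0132-0.0212i)·(+0.0991+0.0000i)  (-0.2482-0.2617i)·(+0.2335+0.2021i)  (+0.2654+0.1850i)·(-0.0210-0.1445i)  (+0.1657+0.0712i)·(+0.1647-0.2574i)  (-0.5312-0.1092i)·(-0.3627+0.1076i)
Y_4^2(R⁻¹ n̂) = +0.280920-0.271247i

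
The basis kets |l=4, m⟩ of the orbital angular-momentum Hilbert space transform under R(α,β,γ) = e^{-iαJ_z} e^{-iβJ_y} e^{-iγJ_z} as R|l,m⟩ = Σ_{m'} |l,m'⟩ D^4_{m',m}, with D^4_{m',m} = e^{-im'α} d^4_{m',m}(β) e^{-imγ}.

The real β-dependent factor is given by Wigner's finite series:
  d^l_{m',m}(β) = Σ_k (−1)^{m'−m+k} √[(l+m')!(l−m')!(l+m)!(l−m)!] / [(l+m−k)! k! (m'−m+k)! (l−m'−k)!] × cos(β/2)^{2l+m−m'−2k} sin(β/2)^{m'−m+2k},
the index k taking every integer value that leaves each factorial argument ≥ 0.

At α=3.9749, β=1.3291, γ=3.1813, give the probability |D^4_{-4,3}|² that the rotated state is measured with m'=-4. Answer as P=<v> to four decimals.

First d^4_{-4,3}(β=1.3291), then the phase factors e^{-i(-4)α} and e^{-i(3)γ}:
c=cos(1.3291/2)=0.787194, s=sin(1.3291/2)=0.616705; N=√[1·40320·5040·1]=14255.272709
Admissible k: 7..7 (factorial args all ≥0)
  k=7: (−1)^0·14255.2727/(5040)·0.7872^1·0.6167^7 = +0.075539
d^4_{-4,3}(1.3291) = +0.075539
|D^4_{-4,3}|² = |d^4_{-4,3}(β)|² = (+0.075539)² = 0.005706 (the z-rotation phases have unit modulus)

P=0.0057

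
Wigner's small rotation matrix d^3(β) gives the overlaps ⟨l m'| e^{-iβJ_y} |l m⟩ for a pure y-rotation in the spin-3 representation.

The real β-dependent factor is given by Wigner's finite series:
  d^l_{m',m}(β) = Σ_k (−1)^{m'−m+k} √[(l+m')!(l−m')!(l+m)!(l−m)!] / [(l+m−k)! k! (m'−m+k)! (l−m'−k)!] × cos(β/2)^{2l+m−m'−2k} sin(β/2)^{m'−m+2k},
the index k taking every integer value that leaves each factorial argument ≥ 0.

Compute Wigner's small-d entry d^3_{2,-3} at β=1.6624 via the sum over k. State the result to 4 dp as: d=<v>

d^3_{2,-3}(β=1.6624) via Wigner's sum:
c=cos(1.6624/2)=0.673990, s=sin(1.6624/2)=0.738741; N=√[120·1·1·720]=293.938769
k∈{0} keeps every argument non-negative
  k=0: (−1)^5·293.9388/(120)·0.6740^1·0.7387^5 = -0.363236
d^3_{2,-3}(1.6624) = -0.363236

d=-0.3632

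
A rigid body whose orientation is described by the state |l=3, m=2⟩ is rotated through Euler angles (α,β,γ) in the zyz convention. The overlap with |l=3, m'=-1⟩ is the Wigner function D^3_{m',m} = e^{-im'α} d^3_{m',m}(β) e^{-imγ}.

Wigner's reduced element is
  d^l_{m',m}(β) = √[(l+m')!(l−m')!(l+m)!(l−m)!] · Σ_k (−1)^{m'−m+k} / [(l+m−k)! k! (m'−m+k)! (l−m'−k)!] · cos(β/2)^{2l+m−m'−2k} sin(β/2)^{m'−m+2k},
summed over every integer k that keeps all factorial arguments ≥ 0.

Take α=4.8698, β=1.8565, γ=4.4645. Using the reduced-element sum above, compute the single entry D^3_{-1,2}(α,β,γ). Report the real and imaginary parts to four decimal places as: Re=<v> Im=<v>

Split into d^3_{-1,2}(β=1.8565) × two z-phases.
With c≡cos(β/2)=0.599236 and s≡sin(β/2)=0.800573, N=[2·24·120·1]^{1/2}=75.894664
k∈{3,4} keeps every argument non-negative
  k=3: (−1)^0·75.8947/(12)·0.5992^3·0.8006^3 = +0.698273
  k=4: (−1)^1·75.8947/(24)·0.5992^1·0.8006^5 = -0.623162
d^3_{-1,2}(1.8565) = +0.698273 -0.623162 = +0.075111
D = (+0.156762-0.987636i)·(+0.075111)·(-0.879599-0.475716i) = -0.045647+0.059649i

Re=-0.0456 Im=0.0596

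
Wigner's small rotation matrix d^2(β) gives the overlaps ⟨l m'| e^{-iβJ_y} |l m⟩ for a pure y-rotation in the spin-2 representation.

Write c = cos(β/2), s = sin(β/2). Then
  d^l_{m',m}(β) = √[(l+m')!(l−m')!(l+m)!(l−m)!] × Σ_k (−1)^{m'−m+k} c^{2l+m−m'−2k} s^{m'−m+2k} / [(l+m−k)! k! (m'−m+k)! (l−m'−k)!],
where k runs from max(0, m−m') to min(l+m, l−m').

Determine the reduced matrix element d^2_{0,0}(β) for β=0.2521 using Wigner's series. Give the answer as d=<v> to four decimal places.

d=0.9067

d^2_{0,0}(β=0.2521) via Wigner's sum:
c=cos(0.2521/2)=0.992066, s=sin(0.2521/2)=0.125716; N=√[2·2·2·2]=4.000000
k∈{0,1,2} keeps every argument non-negative
  k=0: (−1)^0·4.0000/(4)·0.9921^4·0.1257^0 = +0.968641
  k=1: (−1)^1·4.0000/(1)·0.9921^2·0.1257^2 = -0.062219
  k=2: (−1)^2·4.0000/(4)·0.9921^0·0.1257^4 = +0.000250
d^2_{0,0}(0.2521) = +0.968641 -0.062219 +0.000250 = +0.906671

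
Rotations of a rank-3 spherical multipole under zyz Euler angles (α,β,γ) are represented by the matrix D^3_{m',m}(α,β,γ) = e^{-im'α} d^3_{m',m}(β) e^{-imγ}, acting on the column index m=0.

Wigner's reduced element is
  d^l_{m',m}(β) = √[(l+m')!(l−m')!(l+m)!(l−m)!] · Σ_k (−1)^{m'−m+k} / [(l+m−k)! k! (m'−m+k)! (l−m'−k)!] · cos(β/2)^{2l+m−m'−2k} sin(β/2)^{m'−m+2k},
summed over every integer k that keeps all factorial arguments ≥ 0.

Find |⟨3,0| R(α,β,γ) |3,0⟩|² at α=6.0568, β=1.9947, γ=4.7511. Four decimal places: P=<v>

P=0.1963

D^3_{0,0}(6.0568,1.9947,4.7511) = e^{-i·0·6.0568}·d^3_{0,0}(1.9947)·e^{-i·0·4.7511}. Compute d first:
c=cos(1.9947/2)=0.542530, s=sin(1.9947/2)=0.840036; N=√[6·6·6·6]=36.000000
k: max(0,(0)−(0))=0 … min(3+(0),3−(0))=3
  k=0: (−1)^0·36.0000/(36)·0.5425^6·0.8400^0 = +0.025500
  k=1: (−1)^1·36.0000/(4)·0.5425^4·0.8400^2 = -0.550218
  k=2: (−1)^2·36.0000/(4)·0.5425^2·0.8400^4 = +1.319115
  k=3: (−1)^3·36.0000/(36)·0.5425^0·0.8400^6 = -0.351389
d^3_{0,0}(1.9947) = +0.025500 -0.550218 +1.319115 -0.351389 = +0.443008
|D^3_{0,0}|² = |d^3_{0,0}(β)|² = (+0.443008)² = 0.196256 (the z-rotation phases have unit modulus)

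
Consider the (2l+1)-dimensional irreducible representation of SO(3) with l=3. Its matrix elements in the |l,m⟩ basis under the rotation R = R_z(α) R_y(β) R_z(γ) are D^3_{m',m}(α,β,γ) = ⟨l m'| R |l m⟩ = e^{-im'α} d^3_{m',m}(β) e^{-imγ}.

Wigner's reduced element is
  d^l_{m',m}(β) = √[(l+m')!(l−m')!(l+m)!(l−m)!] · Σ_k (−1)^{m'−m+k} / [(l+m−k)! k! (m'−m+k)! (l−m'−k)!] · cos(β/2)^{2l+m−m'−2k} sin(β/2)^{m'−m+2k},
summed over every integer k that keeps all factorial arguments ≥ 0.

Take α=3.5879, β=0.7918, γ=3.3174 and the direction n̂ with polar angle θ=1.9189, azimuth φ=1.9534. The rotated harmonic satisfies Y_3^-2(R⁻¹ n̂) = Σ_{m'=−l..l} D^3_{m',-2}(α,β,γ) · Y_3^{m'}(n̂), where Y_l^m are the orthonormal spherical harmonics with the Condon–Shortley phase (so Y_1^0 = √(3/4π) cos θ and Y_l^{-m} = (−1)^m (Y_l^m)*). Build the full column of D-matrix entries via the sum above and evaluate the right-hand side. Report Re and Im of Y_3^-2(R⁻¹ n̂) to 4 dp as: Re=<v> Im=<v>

Re=0.2648 Im=-0.0185

Need the full column D^3_{m',-2} for m'=−3..3 at α=3.5879, β=0.7918, γ=3.3174.
cos(β/2)=0.922650, sin(β/2)=0.385639
d^3_{-3,-2}: single k=1 term ⇒ +0.631598;  D = +0.075447-0.627076i
d^3_{-2,-2}: k∈[0..1] ⇒ +0.616910 -0.538864 = +0.078046;  D = +0.025037+0.073921i
d^3_{-1,-2}: k∈[0..1] ⇒ -0.815390 +0.284894 = -0.530496;  D = +0.370390+0.379786i
d^3_{0,-2}: k∈[0..1] ⇒ +0.590296 -0.103123 = +0.487172;  D = +0.457366+0.167789i
d^3_{1,-2}: k∈[0..1] ⇒ -0.284894 +0.024885 = -0.260008;  D = +0.258844-0.024584i
d^3_{2,-2}: k∈[0..1] ⇒ +0.094138 -0.003289 = +0.090849;  D = +0.077875-0.046787i
d^3_{3,-2}: single k=0 term ⇒ -0.019276;  D = +0.010620-0.016087i
Y_3^{m'}(θ=1.9189,φ=1.9534) and Σ D·Y over m':
  (+0.0754-0.6271i)·(+0.3160+0.1423i)  (+0.0250+0.0739i)·(+0.2222-0.2134i)  (+0.3704+0.3798i)·(+0.0474+0.1179i)  (+0.4574+0.1678i)·(+0.3078+0.0000i)  (+0.2588-0.0246i)·(-0.0474+0.1179i)  (+0.0779-0.0468i)·(+0.2222+0.2134i)  (+0.0106-0.0161i)·(-0.3160+0.1423i)
Y_3^-2(R⁻¹ n̂) = +0.264820-0.018545i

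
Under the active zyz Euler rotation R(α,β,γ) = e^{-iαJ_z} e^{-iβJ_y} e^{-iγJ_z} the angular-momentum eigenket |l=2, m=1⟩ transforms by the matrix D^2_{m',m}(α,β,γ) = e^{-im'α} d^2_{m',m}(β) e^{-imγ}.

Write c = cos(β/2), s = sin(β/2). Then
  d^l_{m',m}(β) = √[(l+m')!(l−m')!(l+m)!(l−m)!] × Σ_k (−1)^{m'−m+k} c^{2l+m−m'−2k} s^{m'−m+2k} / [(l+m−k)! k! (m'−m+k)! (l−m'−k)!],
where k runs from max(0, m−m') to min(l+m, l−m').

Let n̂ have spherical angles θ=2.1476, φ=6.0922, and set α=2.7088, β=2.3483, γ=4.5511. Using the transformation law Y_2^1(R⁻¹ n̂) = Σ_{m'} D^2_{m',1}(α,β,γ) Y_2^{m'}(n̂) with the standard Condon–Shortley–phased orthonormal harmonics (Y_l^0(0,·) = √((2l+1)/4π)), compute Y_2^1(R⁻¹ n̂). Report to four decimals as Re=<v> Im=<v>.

Re=0.0067 Im=0.1494

Need the full column D^2_{m',1} for m'=−2..2 at α=2.7088, β=2.3483, γ=4.5511.
cos(β/2)=0.386327, sin(β/2)=0.922362
d^2_{-2,1}: single k=3 term ⇒ +0.606302;  D = +0.392579+0.462043i
d^2_{-1,1}: k∈[2..3] ⇒ +0.380921 -0.723778 = -0.342857;  D = +0.091948+0.330298i
d^2_{0,1}: k∈[1..2] ⇒ +0.130270 -0.742566 = -0.612296;  D = +0.098329-0.604349i
d^2_{1,1}: k∈[0..1] ⇒ +0.022275 -0.380921 = -0.358645;  D = -0.200751+0.297196i
d^2_{2,1}: single k=0 term ⇒ -0.106365;  D = +0.091015-0.055043i
Y_2^{m'}(θ=2.1476,φ=6.0922) and Σ D·Y over m':
  (+0.3926+0.4620i)·(+0.2518+0.1012i)  (+0.0919+0.3303i)·(-0.3467-0.0670i)  (+0.0983-0.6043i)·(-0.0340+0.0000i)  (-0.2008+0.2972i)·(+0.3467-0.0670i)  (+0.0910-0.0550i)·(+0.2518-0.1012i)
Y_2^1(R⁻¹ n̂) = +0.006713+0.149366i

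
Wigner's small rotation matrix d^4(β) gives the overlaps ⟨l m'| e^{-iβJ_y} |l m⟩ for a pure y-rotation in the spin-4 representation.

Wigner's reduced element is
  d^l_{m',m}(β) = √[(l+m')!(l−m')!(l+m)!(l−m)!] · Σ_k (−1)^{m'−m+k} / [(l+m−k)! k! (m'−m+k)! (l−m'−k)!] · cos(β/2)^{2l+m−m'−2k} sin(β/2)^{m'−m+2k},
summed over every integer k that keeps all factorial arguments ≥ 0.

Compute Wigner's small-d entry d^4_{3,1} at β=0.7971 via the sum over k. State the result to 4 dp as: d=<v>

d^4_{3,1}(β=0.7971) via Wigner's sum:
Half-angle: c=0.921625, s=0.388082. N=√(5040·1·120·6)=1904.940944
The bounds max(0,m−m')=0 and min(l+m,l−m')=1 give 2 terms
  k=0: (−1)^2·1904.9409/(240)·0.9216^6·0.3881^2 = +0.732559
  k=1: (−1)^3·1904.9409/(144)·0.9216^4·0.3881^4 = -0.216487
d^4_{3,1}(0.7971) = +0.732559 -0.216487 = +0.516073

d=0.5161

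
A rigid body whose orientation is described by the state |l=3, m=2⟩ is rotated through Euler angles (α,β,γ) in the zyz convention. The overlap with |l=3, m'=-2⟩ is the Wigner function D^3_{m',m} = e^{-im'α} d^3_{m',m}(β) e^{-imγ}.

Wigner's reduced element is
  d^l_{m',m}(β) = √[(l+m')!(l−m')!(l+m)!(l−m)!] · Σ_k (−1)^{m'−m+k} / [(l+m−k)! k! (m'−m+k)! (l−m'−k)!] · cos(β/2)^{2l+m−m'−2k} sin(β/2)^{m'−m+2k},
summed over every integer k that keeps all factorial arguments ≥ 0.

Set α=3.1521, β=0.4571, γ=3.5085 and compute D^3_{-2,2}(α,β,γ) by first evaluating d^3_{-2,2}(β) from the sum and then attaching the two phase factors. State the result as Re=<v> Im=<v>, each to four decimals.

D^3_{-2,2}(3.1521,0.4571,3.5085) = e^{-i·-2·3.1521}·d^3_{-2,2}(0.4571)·e^{-i·2·3.5085}. Compute d first:
With c≡cos(β/2)=0.973996 and s≡sin(β/2)=0.226565, N=[1·120·120·1]^{1/2}=120.000000
k: max(0,(2)−(-2))=4 … min(3+(2),3−(-2))=5
  k=4: (−1)^0·120.0000/(24)·0.9740^2·0.2266^4 = +0.012499
  k=5: (−1)^1·120.0000/(120)·0.9740^0·0.2266^6 = -0.000135
d^3_{-2,2}(0.4571) = +0.012499 -0.000135 = +0.012363
Phases: e^{-i·(-2)·3.1521}=+0.999779+0.021013i, e^{-i·(2)·3.5085}=+0.742625-0.669707i ⇒ D=+0.009353-0.008085i

Re=0.0094 Im=-0.0081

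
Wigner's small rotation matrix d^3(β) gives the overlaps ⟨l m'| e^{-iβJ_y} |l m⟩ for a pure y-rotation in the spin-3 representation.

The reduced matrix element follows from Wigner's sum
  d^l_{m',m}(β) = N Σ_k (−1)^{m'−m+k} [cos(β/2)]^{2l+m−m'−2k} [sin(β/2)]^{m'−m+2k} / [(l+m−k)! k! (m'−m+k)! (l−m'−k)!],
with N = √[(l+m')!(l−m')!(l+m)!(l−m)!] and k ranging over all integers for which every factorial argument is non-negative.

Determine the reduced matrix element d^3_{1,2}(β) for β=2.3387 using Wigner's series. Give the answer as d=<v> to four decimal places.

d=-0.2678

d^3_{1,2}(β=2.3387) via Wigner's sum:
c=cos(2.3387/2)=0.390750, s=sin(2.3387/2)=0.920497; N=√[24·2·120·1]=75.894664
k∈{1,2} keeps every argument non-negative
  k=1: (−1)^0·75.8947/(24)·0.3908^5·0.9205^1 = +0.026517
  k=2: (−1)^1·75.8947/(12)·0.3908^3·0.9205^3 = -0.294303
d^3_{1,2}(2.3387) = +0.026517 -0.294303 = -0.267786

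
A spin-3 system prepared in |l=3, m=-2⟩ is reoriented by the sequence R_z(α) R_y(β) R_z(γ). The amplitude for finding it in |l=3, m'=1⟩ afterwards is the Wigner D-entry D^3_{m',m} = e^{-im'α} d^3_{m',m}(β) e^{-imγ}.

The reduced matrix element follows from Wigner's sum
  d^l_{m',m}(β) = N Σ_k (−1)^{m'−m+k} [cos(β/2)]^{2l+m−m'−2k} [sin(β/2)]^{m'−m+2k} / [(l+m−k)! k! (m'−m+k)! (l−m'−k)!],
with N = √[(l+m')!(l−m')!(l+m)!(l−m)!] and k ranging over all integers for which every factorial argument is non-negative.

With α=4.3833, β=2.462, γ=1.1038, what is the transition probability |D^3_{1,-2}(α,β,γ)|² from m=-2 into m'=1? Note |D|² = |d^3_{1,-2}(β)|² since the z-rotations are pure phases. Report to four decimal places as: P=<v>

First d^3_{1,-2}(β=2.462), then the phase factors e^{-i(1)α} and e^{-i(-2)γ}:
With c≡cos(β/2)=0.333295 and s≡sin(β/2)=0.942823, N=[24·2·1·120]^{1/2}=75.894664
The bounds max(0,m−m')=0 and min(l+m,l−m')=1 give 2 terms
  k=0: (−1)^3·75.8947/(12)·0.3333^3·0.9428^3 = -0.196249
  k=1: (−1)^4·75.8947/(24)·0.3333^1·0.9428^5 = +0.785197
d^3_{1,-2}(2.462) = -0.196249 +0.785197 = +0.588949
|D^3_{1,-2}|² = |d^3_{1,-2}(β)|² = (+0.588949)² = 0.346860 (the z-rotation phases have unit modulus)

P=0.3469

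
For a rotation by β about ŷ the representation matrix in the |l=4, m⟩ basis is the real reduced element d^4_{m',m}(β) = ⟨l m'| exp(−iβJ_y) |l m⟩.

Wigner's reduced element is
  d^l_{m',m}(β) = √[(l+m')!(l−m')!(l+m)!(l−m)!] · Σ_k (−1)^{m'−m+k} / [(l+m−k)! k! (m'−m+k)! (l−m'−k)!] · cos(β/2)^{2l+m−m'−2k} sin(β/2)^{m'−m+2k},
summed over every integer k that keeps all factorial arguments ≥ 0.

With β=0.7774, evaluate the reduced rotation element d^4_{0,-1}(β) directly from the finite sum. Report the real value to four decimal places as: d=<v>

d=-0.1554

d^4_{0,-1}(β=0.7774) via Wigner's sum:
Half-angle: c=0.925403, s=0.378986. N=√(24·24·6·120)=643.987578
k∈{0,1,2,3} keeps every argument non-negative
  k=0: (−1)^1·643.9876/(144)·0.9254^7·0.3790^1 = -0.985037
  k=1: (−1)^2·643.9876/(24)·0.9254^5·0.3790^3 = +0.991261
  k=2: (−1)^3·643.9876/(24)·0.9254^3·0.3790^5 = -0.166254
  k=3: (−1)^4·643.9876/(144)·0.9254^1·0.3790^7 = +0.004647
d^4_{0,-1}(0.7774) = -0.985037 +0.991261 -0.166254 +0.004647 = -0.155383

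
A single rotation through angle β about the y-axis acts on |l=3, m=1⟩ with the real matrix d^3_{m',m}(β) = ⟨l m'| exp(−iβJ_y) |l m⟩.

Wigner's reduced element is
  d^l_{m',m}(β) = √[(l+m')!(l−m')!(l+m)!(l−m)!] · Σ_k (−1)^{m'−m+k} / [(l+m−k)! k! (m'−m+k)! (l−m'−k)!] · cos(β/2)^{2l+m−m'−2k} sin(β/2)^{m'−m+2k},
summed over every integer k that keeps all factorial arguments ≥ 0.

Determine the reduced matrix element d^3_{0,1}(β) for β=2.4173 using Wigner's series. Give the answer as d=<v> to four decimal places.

d=0.5178

d^3_{0,1}(β=2.4173) via Wigner's sum:
c=cos(2.4173/2)=0.354282, s=sin(2.4173/2)=0.935139; N=√[6·6·24·2]=41.569219
Admissible k: 1..3 (factorial args all ≥0)
  k=1: (−1)^0·41.5692/(12)·0.3543^5·0.9351^1 = +0.018081
  k=2: (−1)^1·41.5692/(4)·0.3543^3·0.9351^3 = -0.377909
  k=3: (−1)^2·41.5692/(12)·0.3543^1·0.9351^5 = +0.877647
d^3_{0,1}(2.4173) = +0.018081 -0.377909 +0.877647 = +0.517818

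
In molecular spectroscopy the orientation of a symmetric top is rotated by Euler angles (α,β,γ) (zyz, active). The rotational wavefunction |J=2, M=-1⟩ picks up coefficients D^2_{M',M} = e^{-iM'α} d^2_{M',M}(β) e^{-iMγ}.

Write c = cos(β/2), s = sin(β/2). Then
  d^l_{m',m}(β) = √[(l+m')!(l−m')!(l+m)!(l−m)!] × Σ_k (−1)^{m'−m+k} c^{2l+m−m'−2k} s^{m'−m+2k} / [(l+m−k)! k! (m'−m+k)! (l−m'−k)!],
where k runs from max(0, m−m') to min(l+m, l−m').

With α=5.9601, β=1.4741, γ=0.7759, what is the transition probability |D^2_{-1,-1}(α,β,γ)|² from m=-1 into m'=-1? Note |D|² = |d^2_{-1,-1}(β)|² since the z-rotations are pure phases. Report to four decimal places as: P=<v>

P=0.1957

Split into d^2_{-1,-1}(β=1.4741) × two z-phases.
c=cos(1.4741/2)=0.740454, s=sin(1.4741/2)=0.672106; N=√[1·6·1·6]=6.000000
k: max(0,(-1)−(-1))=0 … min(2+(-1),2−(-1))=1
  k=0: (−1)^0·6.0000/(6)·0.7405^4·0.6721^0 = +0.300603
  k=1: (−1)^1·6.0000/(2)·0.7405^2·0.6721^2 = -0.743009
d^2_{-1,-1}(1.4741) = +0.300603 -0.743009 = -0.442406
|D^2_{-1,-1}|² = |d^2_{-1,-1}(β)|² = (-0.442406)² = 0.195723 (the z-rotation phases have unit modulus)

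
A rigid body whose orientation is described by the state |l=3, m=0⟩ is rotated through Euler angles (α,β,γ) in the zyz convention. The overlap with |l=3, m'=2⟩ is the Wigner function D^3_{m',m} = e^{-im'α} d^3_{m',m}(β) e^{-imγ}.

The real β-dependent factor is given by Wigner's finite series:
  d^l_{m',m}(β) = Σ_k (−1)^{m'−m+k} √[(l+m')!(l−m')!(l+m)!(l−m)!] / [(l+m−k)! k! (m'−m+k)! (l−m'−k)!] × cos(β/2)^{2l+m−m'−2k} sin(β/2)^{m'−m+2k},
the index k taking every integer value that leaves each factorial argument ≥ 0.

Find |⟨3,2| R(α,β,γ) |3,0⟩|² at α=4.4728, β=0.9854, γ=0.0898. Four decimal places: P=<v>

First d^3_{2,0}(β=0.9854), then the phase factors e^{-i(2)α} and e^{-i(0)γ}:
c=cos(0.9854/2)=0.881059, s=sin(0.9854/2)=0.473006; N=√[120·1·6·6]=65.726707
Admissible k: 0..1 (factorial args all ≥0)
  k=0: (−1)^2·65.7267/(12)·0.8811^4·0.4730^2 = +0.738439
  k=1: (−1)^3·65.7267/(12)·0.8811^2·0.4730^4 = -0.212833
d^3_{2,0}(0.9854) = +0.738439 -0.212833 = +0.525606
|D^3_{2,0}|² = |d^3_{2,0}(β)|² = (+0.525606)² = 0.276262 (the z-rotation phases have unit modulus)

P=0.2763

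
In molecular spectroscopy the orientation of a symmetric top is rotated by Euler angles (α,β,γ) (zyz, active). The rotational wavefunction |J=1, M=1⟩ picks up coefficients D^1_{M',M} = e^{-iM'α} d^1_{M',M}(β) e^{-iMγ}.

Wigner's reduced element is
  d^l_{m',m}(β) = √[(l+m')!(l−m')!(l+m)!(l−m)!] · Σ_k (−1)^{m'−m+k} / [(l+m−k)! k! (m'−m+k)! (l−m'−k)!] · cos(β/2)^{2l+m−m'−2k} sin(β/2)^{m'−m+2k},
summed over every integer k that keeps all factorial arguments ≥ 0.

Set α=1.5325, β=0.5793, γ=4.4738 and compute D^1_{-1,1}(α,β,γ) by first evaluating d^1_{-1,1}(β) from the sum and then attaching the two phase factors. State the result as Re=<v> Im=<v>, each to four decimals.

D^1_{-1,1}(1.5325,0.5793,4.4738) = e^{-i·-1·1.5325}·d^1_{-1,1}(0.5793)·e^{-i·1·4.4738}. Compute d first:
c=cos(0.5793/2)=0.958344, s=sin(0.5793/2)=0.285617; N=√[1·2·2·1]=2.000000
The bounds max(0,m−m')=2 and min(l+m,l−m')=2 give 1 term
  k=2: (−1)^0·2.0000/(2)·0.9583^0·0.2856^2 = +0.081577
d^1_{-1,1}(0.5793) = +0.081577
D = (+0.038287+0.999267i)·(+0.081577)·(-0.236332+0.971672i) = -0.079946-0.016230i

Re=-0.0799 Im=-0.0162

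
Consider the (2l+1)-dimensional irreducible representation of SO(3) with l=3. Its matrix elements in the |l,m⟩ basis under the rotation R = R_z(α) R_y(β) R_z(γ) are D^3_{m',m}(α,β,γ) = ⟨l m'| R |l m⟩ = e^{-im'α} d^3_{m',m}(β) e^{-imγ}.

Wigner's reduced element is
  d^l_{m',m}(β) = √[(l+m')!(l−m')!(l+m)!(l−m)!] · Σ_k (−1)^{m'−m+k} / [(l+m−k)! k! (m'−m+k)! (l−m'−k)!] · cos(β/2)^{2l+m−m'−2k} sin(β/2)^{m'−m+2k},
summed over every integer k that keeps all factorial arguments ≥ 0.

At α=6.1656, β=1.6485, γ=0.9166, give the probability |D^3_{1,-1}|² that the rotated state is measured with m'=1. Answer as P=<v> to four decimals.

P=0.0516

D^3_{1,-1}(6.1656,1.6485,0.9166) = e^{-i·1·6.1656}·d^3_{1,-1}(1.6485)·e^{-i·-1·0.9166}. Compute d first:
c=cos(1.6485/2)=0.679108, s=sin(1.6485/2)=0.734039; N=√[24·2·2·24]=48.000000
k: max(0,(-1)−(1))=0 … min(3+(-1),3−(1))=2
  k=0: (−1)^2·48.0000/(8)·0.6791^4·0.7340^2 = +0.687612
  k=1: (−1)^3·48.0000/(6)·0.6791^2·0.7340^4 = -1.071132
  k=2: (−1)^4·48.0000/(48)·0.6791^0·0.7340^6 = +0.156428
d^3_{1,-1}(1.6485) = +0.687612 -1.071132 +0.156428 = -0.227092
|D^3_{1,-1}|² = |d^3_{1,-1}(β)|² = (-0.227092)² = 0.051571 (the z-rotation phases have unit modulus)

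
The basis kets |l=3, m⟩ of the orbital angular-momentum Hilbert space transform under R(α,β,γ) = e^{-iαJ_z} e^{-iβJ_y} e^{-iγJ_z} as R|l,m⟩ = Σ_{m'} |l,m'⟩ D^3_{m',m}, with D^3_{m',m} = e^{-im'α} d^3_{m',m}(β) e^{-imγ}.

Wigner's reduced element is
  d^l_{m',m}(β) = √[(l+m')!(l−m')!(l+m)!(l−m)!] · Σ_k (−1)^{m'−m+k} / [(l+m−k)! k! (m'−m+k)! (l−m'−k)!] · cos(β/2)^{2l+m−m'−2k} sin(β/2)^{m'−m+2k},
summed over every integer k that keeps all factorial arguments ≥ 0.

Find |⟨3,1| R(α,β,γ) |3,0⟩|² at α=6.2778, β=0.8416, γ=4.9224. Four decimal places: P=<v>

D^3_{1,0}(6.2778,0.8416,4.9224) = e^{-i·1·6.2778}·d^3_{1,0}(0.8416)·e^{-i·0·4.9224}. Compute d first:
With c≡cos(β/2)=0.912762 and s≡sin(β/2)=0.408491, N=[24·2·6·6]^{1/2}=41.569219
k: max(0,(0)−(1))=0 … min(3+(0),3−(1))=2
  k=0: (−1)^1·41.5692/(12)·0.9128^5·0.4085^1 = -0.896524
  k=1: (−1)^2·41.5692/(4)·0.9128^3·0.4085^3 = +0.538681
  k=2: (−1)^3·41.5692/(12)·0.9128^1·0.4085^5 = -0.035963
d^3_{1,0}(0.8416) = -0.896524 +0.538681 -0.035963 = -0.393805
|D^3_{1,0}|² = |d^3_{1,0}(β)|² = (-0.393805)² = 0.155083 (the z-rotation phases have unit modulus)

P=0.1551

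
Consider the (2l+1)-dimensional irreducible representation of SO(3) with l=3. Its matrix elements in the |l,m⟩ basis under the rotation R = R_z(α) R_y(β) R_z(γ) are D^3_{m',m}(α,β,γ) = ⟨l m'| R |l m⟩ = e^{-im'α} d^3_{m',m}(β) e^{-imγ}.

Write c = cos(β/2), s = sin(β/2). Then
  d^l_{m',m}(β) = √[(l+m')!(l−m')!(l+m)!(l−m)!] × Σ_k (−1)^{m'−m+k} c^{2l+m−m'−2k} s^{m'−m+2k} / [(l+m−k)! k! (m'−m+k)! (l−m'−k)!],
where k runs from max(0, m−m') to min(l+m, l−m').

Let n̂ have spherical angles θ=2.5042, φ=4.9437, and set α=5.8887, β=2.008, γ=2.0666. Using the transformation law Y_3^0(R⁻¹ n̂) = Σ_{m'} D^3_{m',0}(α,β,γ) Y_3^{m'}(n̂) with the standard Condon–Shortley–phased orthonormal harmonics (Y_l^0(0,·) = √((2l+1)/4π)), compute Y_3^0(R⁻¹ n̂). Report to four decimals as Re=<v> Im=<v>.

Need the full column D^3_{m',0} for m'=−3..3 at α=5.8887, β=2.008, γ=2.0666.
cos(β/2)=0.536932, sin(β/2)=0.843625
d^3_{-3,0}: single k=3 term ⇒ +0.415645;  D = +0.157000-0.384852i
d^3_{-2,0}: k∈[2..3] ⇒ +0.323994 -0.799831 = -0.475836;  D = -0.335263+0.337667i
d^3_{-1,0}: k∈[1..3] ⇒ +0.130418 -0.965871 +0.794801 = -0.040652;  D = -0.037530+0.015624i
d^3_{0,0}: k∈[0..3] ⇒ +0.023962 -0.532377 +1.314256 -0.360494 = +0.445347;  D = +0.445347+0.000000i
d^3_{1,0}: k∈[0..2] ⇒ -0.130418 +0.965871 -0.794801 = +0.040652;  D = +0.037530+0.015624i
d^3_{2,0}: k∈[0..1] ⇒ +0.323994 -0.799831 = -0.475836;  D = -0.335263-0.337667i
d^3_{3,0}: single k=0 term ⇒ -0.415645;  D = -0.157000-0.384852i
Y_3^{m'}(θ=2.5042,φ=4.9437) and Σ D·Y over m':
  (+0.1570-0.3849i)·(-0.0562-0.0676i)  (-0.3353+0.3377i)·(+0.2603-0.1298i)  (-0.0375+0.0156i)·(+0.0983+0.4173i)  (+0.4453+0.0000i)·(-0.0688+0.0000i)  (+0.0375+0.0156i)·(-0.0983+0.4173i)  (-0.3353-0.3377i)·(+0.2603+0.1298i)  (-0.1570-0.3849i)·(+0.0562-0.0676i)
Y_3^0(R⁻¹ n̂) = -0.207593+0.000000i

Re=-0.2076 Im=0.0000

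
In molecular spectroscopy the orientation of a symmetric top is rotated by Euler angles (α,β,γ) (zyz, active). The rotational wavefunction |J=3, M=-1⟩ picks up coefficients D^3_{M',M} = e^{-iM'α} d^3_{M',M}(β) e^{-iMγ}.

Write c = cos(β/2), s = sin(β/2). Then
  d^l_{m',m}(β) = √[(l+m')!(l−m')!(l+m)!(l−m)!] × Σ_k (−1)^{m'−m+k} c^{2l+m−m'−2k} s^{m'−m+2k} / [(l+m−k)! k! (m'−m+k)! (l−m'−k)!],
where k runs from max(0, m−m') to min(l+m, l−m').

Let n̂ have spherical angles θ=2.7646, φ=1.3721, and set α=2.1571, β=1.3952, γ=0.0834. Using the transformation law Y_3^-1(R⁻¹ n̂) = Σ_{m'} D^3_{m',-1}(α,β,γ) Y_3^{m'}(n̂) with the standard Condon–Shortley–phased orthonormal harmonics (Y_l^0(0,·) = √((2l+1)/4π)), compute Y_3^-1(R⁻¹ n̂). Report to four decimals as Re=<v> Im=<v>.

Need the full column D^3_{m',-1} for m'=−3..3 at α=2.1571, β=1.3952, γ=0.0834.
cos(β/2)=0.766386, sin(β/2)=0.642380
d^3_{-3,-1}: single k=2 term ⇒ +0.551341;  D = +0.531143+0.147865i
d^3_{-2,-1}: k∈[1..2] ⇒ +0.537069 -0.754657 = -0.217587;  D = +0.067368+0.206895i
d^3_{-1,-1}: k∈[0..2] ⇒ +0.202622 -1.138845 +0.600088 = -0.336136;  D = +0.208657-0.263532i
d^3_{0,-1}: k∈[0..2] ⇒ -0.588330 +1.240027 -0.290402 = +0.361296;  D = +0.360040+0.030097i
d^3_{1,-1}: k∈[0..2] ⇒ +0.854134 -0.800118 +0.070267 = +0.124284;  D = -0.059901-0.108896i
d^3_{2,-1}: k∈[0..1] ⇒ -0.754657 +0.265099 = -0.489557;  D = +0.226757-0.433875i
d^3_{3,-1}: single k=0 term ⇒ +0.387355;  D = +0.385234-0.040488i
Y_3^{m'}(θ=2.7646,φ=1.3721) and Σ D·Y over m':
  (+0.5311+0.1479i)·(-0.0117+0.0172i)  (+0.0674+0.2069i)·(+0.1187+0.0498i)  (+0.2087-0.2635i)·(+0.0780-0.3875i)  (+0.3600+0.0301i)·(-0.4588+0.0000i)  (-0.0599-0.1089i)·(-0.0780-0.3875i)  (+0.2268-0.4339i)·(+0.1187-0.0498i)  (+0.3852-0.0405i)·(+0.0117+0.0172i)
Y_3^-1(R⁻¹ n̂) = -0.289125-0.104828i

Re=-0.2891 Im=-0.1048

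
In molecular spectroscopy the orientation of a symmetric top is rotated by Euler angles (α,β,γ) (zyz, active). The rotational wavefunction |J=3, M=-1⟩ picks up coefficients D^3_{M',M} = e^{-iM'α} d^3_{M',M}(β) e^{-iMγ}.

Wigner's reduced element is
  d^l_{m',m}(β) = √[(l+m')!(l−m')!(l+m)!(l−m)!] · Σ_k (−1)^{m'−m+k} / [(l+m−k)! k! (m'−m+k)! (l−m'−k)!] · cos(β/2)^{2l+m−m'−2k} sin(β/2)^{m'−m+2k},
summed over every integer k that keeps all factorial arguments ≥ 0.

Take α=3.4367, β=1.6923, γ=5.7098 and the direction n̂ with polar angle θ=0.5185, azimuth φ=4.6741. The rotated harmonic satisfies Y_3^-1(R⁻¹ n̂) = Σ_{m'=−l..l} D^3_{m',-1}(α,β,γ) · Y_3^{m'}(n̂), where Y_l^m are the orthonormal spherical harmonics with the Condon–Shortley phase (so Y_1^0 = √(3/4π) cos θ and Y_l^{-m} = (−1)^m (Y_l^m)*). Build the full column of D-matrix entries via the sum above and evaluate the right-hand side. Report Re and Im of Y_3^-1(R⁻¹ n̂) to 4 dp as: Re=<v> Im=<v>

Need the full column D^3_{m',-1} for m'=−3..3 at α=3.4367, β=1.6923, γ=5.7098.
cos(β/2)=0.662871, sin(β/2)=0.748734
d^3_{-3,-1}: single k=2 term ⇒ +0.419195;  D = -0.398965-0.128652i
d^3_{-2,-1}: k∈[1..2] ⇒ +0.303020 -0.773213 = -0.470192;  D = -0.470126-0.007913i
d^3_{-1,-1}: k∈[0..2] ⇒ +0.084835 -0.865885 +0.828550 = +0.047500;  D = -0.045673+0.013048i
d^3_{0,-1}: k∈[0..2] ⇒ -0.331942 +1.270518 -0.540327 = +0.398249;  D = +0.334556-0.216042i
d^3_{1,-1}: k∈[0..2] ⇒ +0.649414 -1.104734 +0.176183 = -0.279137;  D = +0.180316-0.213081i
d^3_{2,-1}: k∈[0..1] ⇒ -0.773213 +0.493249 = -0.279963;  D = -0.110876+0.257072i
d^3_{3,-1}: single k=0 term ⇒ +0.534827;  D = -0.059823+0.531471i
Y_3^{m'}(θ=0.5185,φ=4.6741) and Σ D·Y over m':
  (-0.3990-0.1287i)·(+0.0058-0.0504i)  (-0.4701-0.0079i)·(-0.2174-0.0167i)  (-0.0457+0.0130i)·(-0.0170+0.4436i)  (+0.3346-0.2160i)·(+0.2502+0.0000i)  (+0.1803-0.2131i)·(+0.0170+0.4436i)  (-0.1109+0.2571i)·(-0.2174+0.0167i)  (-0.0598+0.5315i)·(-0.0058-0.0504i)
Y_3^-1(R⁻¹ n̂) = +0.316518-0.027035i

Re=0.3165 Im=-0.0270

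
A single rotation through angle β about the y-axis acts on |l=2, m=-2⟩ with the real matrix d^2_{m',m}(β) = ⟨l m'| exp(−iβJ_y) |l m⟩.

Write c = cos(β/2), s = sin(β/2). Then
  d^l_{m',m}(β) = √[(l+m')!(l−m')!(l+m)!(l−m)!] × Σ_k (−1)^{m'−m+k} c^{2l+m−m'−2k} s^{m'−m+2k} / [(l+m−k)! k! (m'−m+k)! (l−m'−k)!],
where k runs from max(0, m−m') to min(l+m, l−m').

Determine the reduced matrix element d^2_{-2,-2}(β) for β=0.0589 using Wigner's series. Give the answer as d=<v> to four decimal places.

d^2_{-2,-2}(β=0.0589) via Wigner's sum:
With c≡cos(β/2)=0.999566 and s≡sin(β/2)=0.029446, N=[1·24·1·24]^{1/2}=24.000000
k: max(0,(-2)−(-2))=0 … min(2+(-2),2−(-2))=0
  k=0: (−1)^0·24.0000/(24)·0.9996^4·0.0294^0 = +0.998267
d^2_{-2,-2}(0.0589) = +0.998267

d=0.9983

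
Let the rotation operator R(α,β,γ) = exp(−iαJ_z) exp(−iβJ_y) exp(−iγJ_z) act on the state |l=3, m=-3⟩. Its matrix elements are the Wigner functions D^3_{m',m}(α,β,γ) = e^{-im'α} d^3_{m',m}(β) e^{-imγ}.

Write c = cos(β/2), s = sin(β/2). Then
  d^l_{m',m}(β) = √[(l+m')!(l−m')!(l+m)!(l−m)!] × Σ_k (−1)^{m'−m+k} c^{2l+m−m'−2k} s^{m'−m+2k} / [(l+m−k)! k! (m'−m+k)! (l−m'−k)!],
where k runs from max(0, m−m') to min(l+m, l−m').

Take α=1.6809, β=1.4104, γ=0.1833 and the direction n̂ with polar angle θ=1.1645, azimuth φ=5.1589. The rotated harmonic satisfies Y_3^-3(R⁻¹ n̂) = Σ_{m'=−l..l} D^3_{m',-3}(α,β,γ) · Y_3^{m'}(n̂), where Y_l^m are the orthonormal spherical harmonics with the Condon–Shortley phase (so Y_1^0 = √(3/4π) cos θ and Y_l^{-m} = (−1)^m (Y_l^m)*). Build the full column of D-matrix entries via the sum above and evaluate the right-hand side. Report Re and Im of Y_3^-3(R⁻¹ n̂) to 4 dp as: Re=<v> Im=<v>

Need the full column D^3_{m',-3} for m'=−3..3 at α=1.6809, β=1.4104, γ=0.1833.
cos(β/2)=0.761482, sin(β/2)=0.648186
d^3_{-3,-3}: single k=0 term ⇒ +0.194965;  D = +0.150294-0.124191i
d^3_{-2,-3}: single k=0 term ⇒ -0.406512;  D = +0.291809+0.283019i
d^3_{-1,-3}: single k=0 term ⇒ +0.547121;  D = -0.335451+0.432220i
d^3_{0,-3}: single k=0 term ⇒ -0.537766;  D = -0.458486-0.281037i
d^3_{1,-3}: single k=0 term ⇒ +0.396428;  D = +0.168781-0.358703i
d^3_{2,-3}: single k=0 term ⇒ -0.213419;  D = +0.201925+0.069095i
d^3_{3,-3}: single k=0 term ⇒ +0.074165;  D = -0.016155+0.072384i
Y_3^{m'}(θ=1.1645,φ=5.1589) and Σ D·Y over m':
  (+0.1503-0.1242i)·(-0.3148-0.0741i)  (+0.2918+0.2830i)·(-0.2137+0.2655i)  (-0.3355+0.4322i)·(-0.0281-0.0587i)  (-0.4585-0.2810i)·(-0.3273+0.0000i)  (+0.1688-0.3587i)·(+0.0281-0.0587i)  (+0.2019+0.0691i)·(-0.2137-0.2655i)  (-0.0162+0.0724i)·(+0.3148-0.0741i)
Y_3^-3(R⁻¹ n̂) = -0.050025+0.080090i

Re=-0.0500 Im=0.0801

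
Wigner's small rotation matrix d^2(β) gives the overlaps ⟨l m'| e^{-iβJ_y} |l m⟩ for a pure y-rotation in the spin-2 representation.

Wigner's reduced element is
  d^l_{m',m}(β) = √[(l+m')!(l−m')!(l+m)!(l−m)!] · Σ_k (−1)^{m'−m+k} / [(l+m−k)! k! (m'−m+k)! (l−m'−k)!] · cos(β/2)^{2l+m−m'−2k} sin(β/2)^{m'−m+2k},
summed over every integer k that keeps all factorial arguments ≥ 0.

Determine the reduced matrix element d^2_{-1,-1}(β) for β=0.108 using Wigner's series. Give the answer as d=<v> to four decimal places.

d^2_{-1,-1}(β=0.108) via Wigner's sum:
With c≡cos(β/2)=0.998542 and s≡sin(β/2)=0.053974, N=[1·6·1·6]^{1/2}=6.000000
The bounds max(0,m−m')=0 and min(l+m,l−m')=1 give 2 terms
  k=0: (−1)^0·6.0000/(6)·0.9985^4·0.0540^0 = +0.994182
  k=1: (−1)^1·6.0000/(2)·0.9985^2·0.0540^2 = -0.008714
d^2_{-1,-1}(0.108) = +0.994182 -0.008714 = +0.985468

d=0.9855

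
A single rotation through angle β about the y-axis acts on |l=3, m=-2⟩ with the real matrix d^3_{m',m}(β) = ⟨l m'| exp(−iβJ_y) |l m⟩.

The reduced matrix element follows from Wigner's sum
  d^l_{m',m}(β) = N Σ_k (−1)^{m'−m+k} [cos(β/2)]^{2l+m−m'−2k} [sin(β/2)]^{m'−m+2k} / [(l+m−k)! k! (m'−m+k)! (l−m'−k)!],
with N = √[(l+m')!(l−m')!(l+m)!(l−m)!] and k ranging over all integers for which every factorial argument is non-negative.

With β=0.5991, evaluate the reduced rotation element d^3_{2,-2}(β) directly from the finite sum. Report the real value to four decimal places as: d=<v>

d^3_{2,-2}(β=0.5991) via Wigner's sum:
With c≡cos(β/2)=0.955469 and s≡sin(β/2)=0.295090, N=[120·1·1·120]^{1/2}=120.000000
Admissible k: 0..1 (factorial args all ≥0)
  k=0: (−1)^4·120.0000/(24)·0.9555^2·0.2951^4 = +0.034612
  k=1: (−1)^5·120.0000/(120)·0.9555^0·0.2951^6 = -0.000660
d^3_{2,-2}(0.5991) = +0.034612 -0.000660 = +0.033951

d=0.0340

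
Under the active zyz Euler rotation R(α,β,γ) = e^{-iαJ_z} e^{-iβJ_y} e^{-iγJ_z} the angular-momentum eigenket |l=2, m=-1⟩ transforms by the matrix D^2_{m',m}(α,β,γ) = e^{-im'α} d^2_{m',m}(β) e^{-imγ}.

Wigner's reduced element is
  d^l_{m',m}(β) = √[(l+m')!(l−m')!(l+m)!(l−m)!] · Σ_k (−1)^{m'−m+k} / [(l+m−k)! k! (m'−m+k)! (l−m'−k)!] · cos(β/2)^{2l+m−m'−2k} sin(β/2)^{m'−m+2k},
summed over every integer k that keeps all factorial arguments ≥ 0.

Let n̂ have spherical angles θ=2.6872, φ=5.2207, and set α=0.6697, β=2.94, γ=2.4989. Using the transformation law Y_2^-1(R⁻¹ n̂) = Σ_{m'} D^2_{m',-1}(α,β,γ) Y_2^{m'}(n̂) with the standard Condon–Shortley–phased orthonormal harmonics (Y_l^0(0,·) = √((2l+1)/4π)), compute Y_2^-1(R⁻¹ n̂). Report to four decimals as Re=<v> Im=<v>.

Re=-0.3071 Im=-0.1322

Need the full column D^2_{m',-1} for m'=−2..2 at α=0.6697, β=2.94, γ=2.4989.
cos(β/2)=0.100626, sin(β/2)=0.994924
d^2_{-2,-1}: single k=1 term ⇒ +0.002027;  D = -0.001555-0.001301i
d^2_{-1,-1}: k∈[0..1] ⇒ +0.000103 -0.030069 = -0.029967;  D = +0.029956+0.000809i
d^2_{0,-1}: k∈[0..1] ⇒ -0.002483 +0.242748 = +0.240264;  D = -0.192328+0.144003i
d^2_{1,-1}: k∈[0..1] ⇒ +0.030069 -0.979851 = -0.949782;  D = +0.242705-0.918249i
d^2_{2,-1}: single k=0 term ⇒ -0.198203;  D = -0.079241-0.181673i
Y_2^{m'}(θ=2.6872,φ=5.2207) and Σ D·Y over m':
  (-0.0016-0.0013i)·(-0.0392+0.0633i)  (+0.0300+0.0008i)·(-0.1483-0.2662i)  (-0.1923+0.1440i)·(+0.4485+0.0000i)  (+0.2427-0.9182i)·(+0.1483-0.2662i)  (-0.0792-0.1817i)·(-0.0392-0.0633i)
Y_2^-1(R⁻¹ n̂) = -0.307143-0.132187i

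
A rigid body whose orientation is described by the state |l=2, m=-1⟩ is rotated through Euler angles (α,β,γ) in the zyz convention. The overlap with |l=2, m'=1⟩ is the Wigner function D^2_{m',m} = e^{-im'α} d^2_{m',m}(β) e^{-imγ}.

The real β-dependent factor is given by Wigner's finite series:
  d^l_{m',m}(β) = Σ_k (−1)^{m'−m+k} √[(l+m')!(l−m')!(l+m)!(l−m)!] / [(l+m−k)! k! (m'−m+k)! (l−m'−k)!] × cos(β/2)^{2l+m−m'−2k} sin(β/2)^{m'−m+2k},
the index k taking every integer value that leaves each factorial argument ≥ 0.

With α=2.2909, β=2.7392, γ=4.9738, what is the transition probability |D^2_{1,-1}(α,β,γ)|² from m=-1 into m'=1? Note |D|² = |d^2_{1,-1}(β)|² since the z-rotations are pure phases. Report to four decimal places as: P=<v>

P=0.6508

D^2_{1,-1}(2.2909,2.7392,4.9738) = e^{-i·1·2.2909}·d^2_{1,-1}(2.7392)·e^{-i·-1·4.9738}. Compute d first:
Half-angle: c=0.199842, s=0.979828. N=√(6·1·1·6)=6.000000
k: max(0,(-1)−(1))=0 … min(2+(-1),2−(1))=1
  k=0: (−1)^2·6.0000/(2)·0.1998^2·0.9798^2 = +0.115025
  k=1: (−1)^3·6.0000/(6)·0.1998^0·0.9798^4 = -0.921722
d^2_{1,-1}(2.7392) = +0.115025 -0.921722 = -0.806696
|D^2_{1,-1}|² = |d^2_{1,-1}(β)|² = (-0.806696)² = 0.650759 (the z-rotation phases have unit modulus)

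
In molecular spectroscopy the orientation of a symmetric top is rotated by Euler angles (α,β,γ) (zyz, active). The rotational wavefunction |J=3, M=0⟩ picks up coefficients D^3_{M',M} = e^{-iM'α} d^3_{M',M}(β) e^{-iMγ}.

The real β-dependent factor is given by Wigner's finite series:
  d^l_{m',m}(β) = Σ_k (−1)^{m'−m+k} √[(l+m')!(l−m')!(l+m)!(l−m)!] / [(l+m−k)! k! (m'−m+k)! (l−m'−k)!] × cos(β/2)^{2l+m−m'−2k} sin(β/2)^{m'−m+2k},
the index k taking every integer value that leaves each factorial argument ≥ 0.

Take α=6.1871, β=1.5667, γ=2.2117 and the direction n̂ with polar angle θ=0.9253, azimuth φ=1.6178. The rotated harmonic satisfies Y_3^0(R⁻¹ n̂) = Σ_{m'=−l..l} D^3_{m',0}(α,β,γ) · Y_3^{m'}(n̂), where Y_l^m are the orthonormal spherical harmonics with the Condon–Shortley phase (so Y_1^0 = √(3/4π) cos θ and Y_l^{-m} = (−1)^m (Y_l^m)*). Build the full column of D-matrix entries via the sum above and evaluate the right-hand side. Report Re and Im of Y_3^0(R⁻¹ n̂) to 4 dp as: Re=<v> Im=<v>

Re=0.1222 Im=0.0000

Need the full column D^3_{m',0} for m'=−3..3 at α=6.1871, β=1.5667, γ=2.2117.
cos(β/2)=0.708554, sin(β/2)=0.705657
d^3_{-3,0}: single k=3 term ⇒ +0.559003;  D = +0.535939-0.158914i
d^3_{-2,0}: k∈[2..3] ⇒ +0.687446 -0.681837 = +0.005609;  D = +0.005506-0.001071i
d^3_{-1,0}: k∈[1..3] ⇒ +0.436564 -1.299005 +0.429469 = -0.432973;  D = -0.430976+0.041538i
d^3_{0,0}: k∈[0..3] ⇒ +0.126542 -1.129589 +1.120373 -0.123470 = -0.006144;  D = -0.006144+0.000000i
d^3_{1,0}: k∈[0..2] ⇒ -0.436564 +1.299005 -0.429469 = +0.432973;  D = +0.430976+0.041538i
d^3_{2,0}: k∈[0..1] ⇒ +0.687446 -0.681837 = +0.005609;  D = +0.005506+0.001071i
d^3_{3,0}: single k=0 term ⇒ -0.559003;  D = -0.535939-0.158914i
Y_3^{m'}(θ=0.9253,φ=1.6178) and Σ D·Y over m':
  (+0.5359-0.1589i)·(+0.0299+0.2105i)  (+0.0055-0.0011i)·(-0.3906+0.0368i)  (-0.4310+0.0415i)·(-0.0098-0.2088i)  (-0.0061+0.0000i)·(-0.2672+0.0000i)  (+0.4310+0.0415i)·(+0.0098-0.2088i)  (+0.0055+0.0011i)·(-0.3906-0.0368i)  (-0.5359-0.1589i)·(-0.0299+0.2105i)
Y_3^0(R⁻¹ n̂) = +0.122183+0.000000i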